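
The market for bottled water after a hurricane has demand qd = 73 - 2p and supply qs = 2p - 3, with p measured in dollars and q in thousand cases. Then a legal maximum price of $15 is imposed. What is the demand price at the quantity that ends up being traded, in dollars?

23

Equilibrium: 73 - 2p = 2p - 3, so 76 = 4p and p* = 19, q* = 35.
Because the ceiling (15) lies below the market-clearing price, it is binding.
At p = 15: qd = 73 - 2·15 = 43 and qs = 2·15 - 3 = 27.
Only 27 units reach the market. On the demand curve, the marginal buyer's willingness to pay at q = 27 is (73 - 27)/2 = 23.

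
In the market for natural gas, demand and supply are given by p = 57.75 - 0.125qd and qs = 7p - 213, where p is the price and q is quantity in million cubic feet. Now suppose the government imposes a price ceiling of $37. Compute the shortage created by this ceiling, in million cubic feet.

Rearranging demand gives qd = 462 - 8p. Without the control the market clears where 462 - 8p = 7p - 213, i.e. p* = 45 and q* = 102.
The ceiling of 37 is below the equilibrium price 45, so it binds.
At p = 37: qd = 462 - 8·37 = 166 and qs = 7·37 - 213 = 46.
Shortage = qd - qs = 166 - 46 = 120.

120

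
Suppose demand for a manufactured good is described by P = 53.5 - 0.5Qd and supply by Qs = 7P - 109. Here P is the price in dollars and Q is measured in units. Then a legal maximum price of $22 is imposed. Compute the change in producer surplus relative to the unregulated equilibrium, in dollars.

Rearranging demand gives Qd = 107 - 2P. Setting quantity demanded equal to quantity supplied, 107 - 2P = 7P - 109, gives P* = 24 and Q* = 59.
The ceiling of 22 is below the equilibrium price 24, so it binds.
At P = 22: Qd = 107 - 2·22 = 63 and Qs = 7·22 - 109 = 45.
Producer surplus without the control is ½ · (24 - 109/7) · 59 = 3481/14.
With the ceiling, producers sell 45 units at 22, so PS = ½ · (22 - 109/7) · 45 = 2025/14.
Change in producer surplus = 2025/14 - 3481/14 = -104.

-104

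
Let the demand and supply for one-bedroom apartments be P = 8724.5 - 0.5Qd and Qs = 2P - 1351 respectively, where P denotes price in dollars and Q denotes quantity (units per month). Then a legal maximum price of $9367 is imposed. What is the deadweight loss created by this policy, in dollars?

0

Rearranging demand gives Qd = 17449 - 2P. In a free market, 17449 - 2P = 2P - 1351 gives the equilibrium P* = 4700, Q* = 8049.
The ceiling of 9367 is above the equilibrium price 4700, so it is not binding; the market clears at P* = 4700, Q* = 8049.
Since the control does not bind, no trades are prevented and deadweight loss is zero.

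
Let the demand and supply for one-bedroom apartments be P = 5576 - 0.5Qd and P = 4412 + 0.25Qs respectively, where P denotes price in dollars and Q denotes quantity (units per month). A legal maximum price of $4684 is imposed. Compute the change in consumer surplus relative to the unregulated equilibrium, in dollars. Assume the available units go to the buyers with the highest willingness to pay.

72384

Rearranging demand gives Qd = 11152 - 2P; rearranging supply gives Qs = 4P - 17648. Without the control the market clears where 11152 - 2P = 4P - 17648, i.e. P* = 4800 and Q* = 1552.
Since 4684 < 4800, the ceiling is binding.
At P = 4684: Qd = 11152 - 2·4684 = 1784 and Qs = 4·4684 - 17648 = 1088.
Consumer surplus without the control is ½ · (5576 - 4800) · 1552 = 602176.
With the ceiling, 1088 units are sold at 4684 (assume they go to the highest-value buyers). The demand price at Q = 1088 is 5032, so CS = ½ · [(5576 - 4684) + (5032 - 4684)] · 1088 = 674560.
Change in consumer surplus = 674560 - 602176 = 72384.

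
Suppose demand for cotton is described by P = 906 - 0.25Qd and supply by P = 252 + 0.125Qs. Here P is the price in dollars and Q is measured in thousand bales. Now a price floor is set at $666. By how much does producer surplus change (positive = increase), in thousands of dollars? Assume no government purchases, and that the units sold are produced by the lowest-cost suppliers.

149744

Rearranging demand gives Qd = 3624 - 4P; rearranging supply gives Qs = 8P - 2016. Equilibrium: 3624 - 4P = 8P - 2016, so 5640 = 12P and P* = 470, Q* = 1744.
The floor of 666 is above the equilibrium price 470, so it binds.
At P = 666: Qd = 3624 - 4·666 = 960 and Qs = 8·666 - 2016 = 3312.
Producer surplus without the control is ½ · (470 - 252) · 1744 = 190096.
With the floor, 960 units are sold at 666. The supply price at Q = 960 is 372, so PS = ½ · [(666 - 252) + (666 - 372)] · 960 = 339840.
Change in producer surplus = 339840 - 190096 = 149744.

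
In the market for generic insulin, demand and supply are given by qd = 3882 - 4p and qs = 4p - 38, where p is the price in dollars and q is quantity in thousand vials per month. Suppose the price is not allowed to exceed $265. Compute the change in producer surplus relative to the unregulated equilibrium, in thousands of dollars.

Setting quantity demanded equal to quantity supplied, 3882 - 4p = 4p - 38, gives p* = 490 and q* = 1922.
Since 265 < 490, the ceiling is binding.
At p = 265: qd = 3882 - 4·265 = 2822 and qs = 4·265 - 38 = 1022.
Producer surplus without the control is ½ · (490 - 9.5) · 1922 = 461760.5.
With the ceiling, producers sell 1022 units at 265, so PS = ½ · (265 - 9.5) · 1022 = 130560.5.
Change in producer surplus = 130560.5 - 461760.5 = -331200.

-331200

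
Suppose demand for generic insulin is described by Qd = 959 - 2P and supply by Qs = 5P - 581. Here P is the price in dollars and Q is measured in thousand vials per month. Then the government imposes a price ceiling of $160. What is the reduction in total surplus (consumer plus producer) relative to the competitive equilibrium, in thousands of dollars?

Without the control the market clears where 959 - 2P = 5P - 581, i.e. P* = 220 and Q* = 519.
Since 160 < 220, the ceiling is binding.
At P = 160: Qd = 959 - 2·160 = 639 and Qs = 5·160 - 581 = 219.
Quantity traded falls to 219. At Q = 219 the demand price is (959 - 219)/2 = 370 and the supply price is (581 + 219)/5 = 160.
Deadweight loss = ½ · (370 - 160) · (519 - 219) = ½ · 210 · 300 = 31500.

31500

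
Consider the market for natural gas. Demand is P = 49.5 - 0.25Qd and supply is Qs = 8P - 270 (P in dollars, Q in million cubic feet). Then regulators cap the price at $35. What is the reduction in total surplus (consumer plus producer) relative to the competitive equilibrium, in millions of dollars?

Rearranging demand gives Qd = 198 - 4P. Without the control the market clears where 198 - 4P = 8P - 270, i.e. P* = 39 and Q* = 42.
Because the ceiling (35) lies below the market-clearing price, it is binding.
At P = 35: Qd = 198 - 4·35 = 58 and Qs = 8·35 - 270 = 10.
Quantity traded falls to 10. At Q = 10 the demand price is (198 - 10)/4 = 47 and the supply price is (270 + 10)/8 = 35.
Deadweight loss = ½ · (47 - 35) · (42 - 10) = ½ · 12 · 32 = 192.

192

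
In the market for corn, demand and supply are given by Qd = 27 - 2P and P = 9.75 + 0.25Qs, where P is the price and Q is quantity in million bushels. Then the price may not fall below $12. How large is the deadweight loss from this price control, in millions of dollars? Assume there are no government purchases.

1.5

Rearranging supply gives Qs = 4P - 39. Setting quantity demanded equal to quantity supplied, 27 - 2P = 4P - 39, gives P* = 11 and Q* = 5.
Since 12 > 11, the floor is binding.
At P = 12: Qd = 27 - 2·12 = 3 and Qs = 4·12 - 39 = 9.
Quantity traded falls to 3. At Q = 3 the demand price is (27 - 3)/2 = 12 and the supply price is (39 + 3)/4 = 10.5.
Deadweight loss = ½ · (12 - 10.5) · (5 - 3) = ½ · 1.5 · 2 = 1.5.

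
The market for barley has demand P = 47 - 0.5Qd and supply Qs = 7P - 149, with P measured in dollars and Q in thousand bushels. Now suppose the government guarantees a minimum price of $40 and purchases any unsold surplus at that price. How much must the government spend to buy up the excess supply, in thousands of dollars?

4680

Rearranging demand gives Qd = 94 - 2P. In a free market, 94 - 2P = 7P - 149 gives the equilibrium P* = 27, Q* = 40.
Since 40 > 27, the floor is binding.
At P = 40: Qd = 94 - 2·40 = 14 and Qs = 7·40 - 149 = 131.
Surplus = Qs - Qd = 117.
Government expenditure = surplus × support price = 117 × 40 = 4680.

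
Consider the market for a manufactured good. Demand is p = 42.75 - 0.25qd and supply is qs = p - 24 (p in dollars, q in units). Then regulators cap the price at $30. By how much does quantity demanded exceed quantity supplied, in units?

45

Rearranging demand gives qd = 171 - 4p. Without the control the market clears where 171 - 4p = p - 24, i.e. p* = 39 and q* = 15.
Since 30 < 39, the ceiling is binding.
At p = 30: qd = 171 - 4·30 = 51 and qs = 30 - 24 = 6.
Shortage = qd - qs = 51 - 6 = 45.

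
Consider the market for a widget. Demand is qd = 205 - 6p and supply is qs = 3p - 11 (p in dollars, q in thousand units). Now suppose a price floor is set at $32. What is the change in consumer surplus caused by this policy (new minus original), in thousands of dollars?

Setting quantity demanded equal to quantity supplied, 205 - 6p = 3p - 11, gives p* = 24 and q* = 61.
Since 32 > 24, the floor is binding.
At p = 32: qd = 205 - 6·32 = 13 and qs = 3·32 - 11 = 85.
Consumer surplus without the control is ½ · (205/6 - 24) · 61 = 3721/12.
With the floor, consumers buy 13 units at 32, so CS = ½ · (205/6 - 32) · 13 = 169/12.
Change in consumer surplus = 169/12 - 3721/12 = -296.

-296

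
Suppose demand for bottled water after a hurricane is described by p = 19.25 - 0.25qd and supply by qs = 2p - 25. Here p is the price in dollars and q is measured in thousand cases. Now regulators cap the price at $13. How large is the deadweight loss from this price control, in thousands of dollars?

Rearranging demand gives qd = 77 - 4p. Setting quantity demanded equal to quantity supplied, 77 - 4p = 2p - 25, gives p* = 17 and q* = 9.
Since 13 < 17, the ceiling is binding.
At p = 13: qd = 77 - 4·13 = 25 and qs = 2·13 - 25 = 1.
Quantity traded falls to 1. At q = 1 the demand price is (77 - 1)/4 = 19 and the supply price is (25 + 1)/2 = 13.
Deadweight loss = ½ · (19 - 13) · (9 - 1) = ½ · 6 · 8 = 24.

24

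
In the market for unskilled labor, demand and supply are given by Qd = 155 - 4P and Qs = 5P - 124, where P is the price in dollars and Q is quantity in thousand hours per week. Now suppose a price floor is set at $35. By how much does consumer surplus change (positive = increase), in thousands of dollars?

Without the control the market clears where 155 - 4P = 5P - 124, i.e. P* = 31 and Q* = 31.
The floor of 35 is above the equilibrium price 31, so it binds.
At P = 35: Qd = 155 - 4·35 = 15 and Qs = 5·35 - 124 = 51.
Consumer surplus without the control is ½ · (38.75 - 31) · 31 = 120.125.
With the floor, consumers buy 15 units at 35, so CS = ½ · (38.75 - 35) · 15 = 28.125.
Change in consumer surplus = 28.125 - 120.125 = -92.

-92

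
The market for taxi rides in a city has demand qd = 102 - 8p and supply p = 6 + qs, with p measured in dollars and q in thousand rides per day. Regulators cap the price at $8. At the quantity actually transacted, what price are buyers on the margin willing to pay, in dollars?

Rearranging supply gives qs = p - 6. Setting quantity demanded equal to quantity supplied, 102 - 8p = p - 6, gives p* = 12 and q* = 6.
The ceiling of 8 is below the equilibrium price 12, so it binds.
At p = 8: qd = 102 - 8·8 = 38 and qs = 8 - 6 = 2.
Only 2 units reach the market. On the demand curve, the marginal buyer's willingness to pay at q = 2 is (102 - 2)/8 = 12.5.

12.5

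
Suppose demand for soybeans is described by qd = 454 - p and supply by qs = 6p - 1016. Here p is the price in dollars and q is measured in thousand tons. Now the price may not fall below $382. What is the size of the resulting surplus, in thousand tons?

Setting quantity demanded equal to quantity supplied, 454 - p = 6p - 1016, gives p* = 210 and q* = 244.
Since 382 > 210, the floor is binding.
At p = 382: qd = 454 - 382 = 72 and qs = 6·382 - 1016 = 1276.
Surplus = qs - qd = 1276 - 72 = 1204.

1204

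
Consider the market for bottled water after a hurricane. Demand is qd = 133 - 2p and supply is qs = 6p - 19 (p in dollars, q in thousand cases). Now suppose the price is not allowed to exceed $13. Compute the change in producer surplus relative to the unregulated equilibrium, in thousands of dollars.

Equilibrium: 133 - 2p = 6p - 19, so 152 = 8p and p* = 19, q* = 95.
The ceiling of 13 is below the equilibrium price 19, so it binds.
At p = 13: qd = 133 - 2·13 = 107 and qs = 6·13 - 19 = 59.
Producer surplus without the control is ½ · (19 - 19/6) · 95 = 9025/12.
With the ceiling, producers sell 59 units at 13, so PS = ½ · (13 - 19/6) · 59 = 3481/12.
Change in producer surplus = 3481/12 - 9025/12 = -462.

-462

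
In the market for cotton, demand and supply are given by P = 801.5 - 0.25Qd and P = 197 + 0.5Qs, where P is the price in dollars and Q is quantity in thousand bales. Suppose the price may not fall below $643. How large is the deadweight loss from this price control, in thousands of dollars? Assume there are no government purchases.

11094

Rearranging demand gives Qd = 3206 - 4P; rearranging supply gives Qs = 2P - 394. Without the control the market clears where 3206 - 4P = 2P - 394, i.e. P* = 600 and Q* = 806.
Because the floor (643) lies above the market-clearing price, it is binding.
At P = 643: Qd = 3206 - 4·643 = 634 and Qs = 2·643 - 394 = 892.
Quantity traded falls to 634. At Q = 634 the demand price is (3206 - 634)/4 = 643 and the supply price is (394 + 634)/2 = 514.
Deadweight loss = ½ · (643 - 514) · (806 - 634) = ½ · 129 · 172 = 11094.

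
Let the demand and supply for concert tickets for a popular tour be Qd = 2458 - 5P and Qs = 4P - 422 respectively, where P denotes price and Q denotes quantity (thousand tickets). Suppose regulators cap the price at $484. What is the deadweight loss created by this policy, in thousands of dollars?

0

In a free market, 2458 - 5P = 4P - 422 gives the equilibrium P* = 320, Q* = 858.
Since 484 is above P* = 320, the ceiling does not bind and the free-market outcome prevails.
Since the control does not bind, no trades are prevented and deadweight loss is zero.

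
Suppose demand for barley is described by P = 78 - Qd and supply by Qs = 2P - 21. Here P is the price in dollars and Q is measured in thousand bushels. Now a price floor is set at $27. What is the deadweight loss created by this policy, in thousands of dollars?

0

Rearranging demand gives Qd = 78 - P. Without the control the market clears where 78 - P = 2P - 21, i.e. P* = 33 and Q* = 45.
The floor of 27 is below the equilibrium price 33, so it is not binding; the market clears at P* = 33, Q* = 45.
Since the control does not bind, no trades are prevented and deadweight loss is zero.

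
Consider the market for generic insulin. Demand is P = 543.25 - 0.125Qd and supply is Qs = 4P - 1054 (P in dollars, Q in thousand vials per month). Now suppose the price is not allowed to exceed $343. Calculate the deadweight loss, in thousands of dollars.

34347

Rearranging demand gives Qd = 4346 - 8P. Setting quantity demanded equal to quantity supplied, 4346 - 8P = 4P - 1054, gives P* = 450 and Q* = 746.
The ceiling of 343 is below the equilibrium price 450, so it binds.
At P = 343: Qd = 4346 - 8·343 = 1602 and Qs = 4·343 - 1054 = 318.
Quantity traded falls to 318. At Q = 318 the demand price is (4346 - 318)/8 = 503.5 and the supply price is (1054 + 318)/4 = 343.
Deadweight loss = ½ · (503.5 - 343) · (746 - 318) = ½ · 160.5 · 428 = 34347.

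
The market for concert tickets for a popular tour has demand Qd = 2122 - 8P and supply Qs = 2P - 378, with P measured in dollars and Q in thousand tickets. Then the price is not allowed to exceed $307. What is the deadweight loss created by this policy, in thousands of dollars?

Equilibrium: 2122 - 8P = 2P - 378, so 2500 = 10P and P* = 250, Q* = 122.
The ceiling of 307 is above the equilibrium price 250, so it is not binding; the market clears at P* = 250, Q* = 122.
Since the control does not bind, no trades are prevented and deadweight loss is zero.

0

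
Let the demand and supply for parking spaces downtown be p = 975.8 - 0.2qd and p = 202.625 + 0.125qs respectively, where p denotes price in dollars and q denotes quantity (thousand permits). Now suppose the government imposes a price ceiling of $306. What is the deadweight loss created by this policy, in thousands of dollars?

Rearranging demand gives qd = 4879 - 5p; rearranging supply gives qs = 8p - 1621. Without the control the market clears where 4879 - 5p = 8p - 1621, i.e. p* = 500 and q* = 2379.
Because the ceiling (306) lies below the market-clearing price, it is binding.
At p = 306: qd = 4879 - 5·306 = 3349 and qs = 8·306 - 1621 = 827.
Quantity traded falls to 827. At q = 827 the demand price is (4879 - 827)/5 = 810.4 and the supply price is (1621 + 827)/8 = 306.
Deadweight loss = ½ · (810.4 - 306) · (2379 - 827) = ½ · 504.4 · 1552 = 391414.4.

391414.4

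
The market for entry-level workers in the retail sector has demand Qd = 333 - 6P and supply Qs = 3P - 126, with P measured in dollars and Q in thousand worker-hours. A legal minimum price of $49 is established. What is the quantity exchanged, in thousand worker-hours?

27

Without the control the market clears where 333 - 6P = 3P - 126, i.e. P* = 51 and Q* = 27.
The floor of 49 is below the equilibrium price 51, so it is not binding; the market clears at P* = 51, Q* = 27.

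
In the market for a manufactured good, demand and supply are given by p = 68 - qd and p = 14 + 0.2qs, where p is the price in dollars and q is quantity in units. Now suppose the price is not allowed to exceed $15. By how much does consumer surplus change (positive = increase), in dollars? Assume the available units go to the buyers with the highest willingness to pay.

-760

Rearranging demand gives qd = 68 - p; rearranging supply gives qs = 5p - 70. Equilibrium: 68 - p = 5p - 70, so 138 = 6p and p* = 23, q* = 45.
Because the ceiling (15) lies below the market-clearing price, it is binding.
At p = 15: qd = 68 - 15 = 53 and qs = 5·15 - 70 = 5.
Consumer surplus without the control is ½ · (68 - 23) · 45 = 1012.5.
With the ceiling, 5 units are sold at 15 (assume they go to the highest-value buyers). The demand price at q = 5 is 63, so CS = ½ · [(68 - 15) + (63 - 15)] · 5 = 252.5.
Change in consumer surplus = 252.5 - 1012.5 = -760.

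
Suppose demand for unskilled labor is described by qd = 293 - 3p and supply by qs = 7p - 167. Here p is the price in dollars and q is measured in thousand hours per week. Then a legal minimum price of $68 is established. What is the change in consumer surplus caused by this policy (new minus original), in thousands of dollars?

In a free market, 293 - 3p = 7p - 167 gives the equilibrium p* = 46, q* = 155.
Because the floor (68) lies above the market-clearing price, it is binding.
At p = 68: qd = 293 - 3·68 = 89 and qs = 7·68 - 167 = 309.
Consumer surplus without the control is ½ · (293/3 - 46) · 155 = 24025/6.
With the floor, consumers buy 89 units at 68, so CS = ½ · (293/3 - 68) · 89 = 7921/6.
Change in consumer surplus = 7921/6 - 24025/6 = -2684.

-2684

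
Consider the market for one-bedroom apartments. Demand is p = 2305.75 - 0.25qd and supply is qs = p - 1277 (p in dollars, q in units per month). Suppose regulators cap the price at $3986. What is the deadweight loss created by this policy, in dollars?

0

Rearranging demand gives qd = 9223 - 4p. Without the control the market clears where 9223 - 4p = p - 1277, i.e. p* = 2100 and q* = 823.
The ceiling of 3986 is above the equilibrium price 2100, so it is not binding; the market clears at p* = 2100, q* = 823.
Since the control does not bind, no trades are prevented and deadweight loss is zero.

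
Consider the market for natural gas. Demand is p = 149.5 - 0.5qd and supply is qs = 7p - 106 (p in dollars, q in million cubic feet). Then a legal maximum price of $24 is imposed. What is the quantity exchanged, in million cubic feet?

Rearranging demand gives qd = 299 - 2p. Setting quantity demanded equal to quantity supplied, 299 - 2p = 7p - 106, gives p* = 45 and q* = 209.
Because the ceiling (24) lies below the market-clearing price, it is binding.
At p = 24: qd = 299 - 2·24 = 251 and qs = 7·24 - 106 = 62.
The quantity actually transacted is the short side, supply: 62.

62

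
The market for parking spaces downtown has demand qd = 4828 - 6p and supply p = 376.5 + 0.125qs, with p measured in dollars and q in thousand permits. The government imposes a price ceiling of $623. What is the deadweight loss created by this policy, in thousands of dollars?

0

Rearranging supply gives qs = 8p - 3012. In a free market, 4828 - 6p = 8p - 3012 gives the equilibrium p* = 560, q* = 1468.
The ceiling of 623 is above the equilibrium price 560, so it is not binding; the market clears at p* = 560, q* = 1468.
Since the control does not bind, no trades are prevented and deadweight loss is zero.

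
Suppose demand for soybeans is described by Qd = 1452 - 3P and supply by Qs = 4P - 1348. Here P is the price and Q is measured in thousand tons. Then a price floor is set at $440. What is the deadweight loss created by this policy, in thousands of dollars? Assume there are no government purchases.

In a free market, 1452 - 3P = 4P - 1348 gives the equilibrium P* = 400, Q* = 252.
Because the floor (440) lies above the market-clearing price, it is binding.
At P = 440: Qd = 1452 - 3·440 = 132 and Qs = 4·440 - 1348 = 412.
Quantity traded falls to 132. At Q = 132 the demand price is (1452 - 132)/3 = 440 and the supply price is (1348 + 132)/4 = 370.
Deadweight loss = ½ · (440 - 370) · (252 - 132) = ½ · 70 · 120 = 4200.

4200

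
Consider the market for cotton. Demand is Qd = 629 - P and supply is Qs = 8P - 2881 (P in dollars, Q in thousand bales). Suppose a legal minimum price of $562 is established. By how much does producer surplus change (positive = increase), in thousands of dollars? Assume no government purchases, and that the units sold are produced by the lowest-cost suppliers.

Setting quantity demanded equal to quantity supplied, 629 - P = 8P - 2881, gives P* = 390 and Q* = 239.
Because the floor (562) lies above the market-clearing price, it is binding.
At P = 562: Qd = 629 - 562 = 67 and Qs = 8·562 - 2881 = 1615.
Producer surplus without the control is ½ · (390 - 360.125) · 239 = 3570.0625.
With the floor, 67 units are sold at 562. The supply price at Q = 67 is 368.5, so PS = ½ · [(562 - 360.125) + (562 - 368.5)] · 67 = 13245.0625.
Change in producer surplus = 13245.0625 - 3570.0625 = 9675.

9675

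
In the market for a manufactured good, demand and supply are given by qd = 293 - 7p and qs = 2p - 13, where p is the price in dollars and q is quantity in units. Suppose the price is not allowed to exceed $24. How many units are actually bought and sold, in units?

Setting quantity demanded equal to quantity supplied, 293 - 7p = 2p - 13, gives p* = 34 and q* = 55.
Since 24 < 34, the ceiling is binding.
At p = 24: qd = 293 - 7·24 = 125 and qs = 2·24 - 13 = 35.
The quantity actually transacted is the short side, supply: 35.

35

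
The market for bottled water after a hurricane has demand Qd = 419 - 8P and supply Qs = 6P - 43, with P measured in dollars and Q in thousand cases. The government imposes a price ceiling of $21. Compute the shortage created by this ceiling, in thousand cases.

Equilibrium: 419 - 8P = 6P - 43, so 462 = 14P and P* = 33, Q* = 155.
Since 21 < 33, the ceiling is binding.
At P = 21: Qd = 419 - 8·21 = 251 and Qs = 6·21 - 43 = 83.
Shortage = Qd - Qs = 251 - 83 = 168.

168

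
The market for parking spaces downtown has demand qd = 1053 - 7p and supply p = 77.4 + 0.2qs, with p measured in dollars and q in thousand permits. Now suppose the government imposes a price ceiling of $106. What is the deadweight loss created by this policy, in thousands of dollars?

840

Rearranging supply gives qs = 5p - 387. Equilibrium: 1053 - 7p = 5p - 387, so 1440 = 12p and p* = 120, q* = 213.
Because the ceiling (106) lies below the market-clearing price, it is binding.
At p = 106: qd = 1053 - 7·106 = 311 and qs = 5·106 - 387 = 143.
Quantity traded falls to 143. At q = 143 the demand price is (1053 - 143)/7 = 130 and the supply price is (387 + 143)/5 = 106.
Deadweight loss = ½ · (130 - 106) · (213 - 143) = ½ · 24 · 70 = 840.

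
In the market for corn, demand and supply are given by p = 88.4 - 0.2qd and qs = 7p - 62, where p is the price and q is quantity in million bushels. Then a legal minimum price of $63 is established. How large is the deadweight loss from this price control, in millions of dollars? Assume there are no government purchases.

Rearranging demand gives qd = 442 - 5p. In a free market, 442 - 5p = 7p - 62 gives the equilibrium p* = 42, q* = 232.
Because the floor (63) lies above the market-clearing price, it is binding.
At p = 63: qd = 442 - 5·63 = 127 and qs = 7·63 - 62 = 379.
Quantity traded falls to 127. At q = 127 the demand price is (442 - 127)/5 = 63 and the supply price is (62 + 127)/7 = 27.
Deadweight loss = ½ · (63 - 27) · (232 - 127) = ½ · 36 · 105 = 1890.

1890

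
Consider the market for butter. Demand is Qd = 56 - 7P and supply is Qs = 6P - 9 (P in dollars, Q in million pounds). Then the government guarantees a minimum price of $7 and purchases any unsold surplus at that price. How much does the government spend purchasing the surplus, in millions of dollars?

Equilibrium: 56 - 7P = 6P - 9, so 65 = 13P and P* = 5, Q* = 21.
Because the floor (7) lies above the market-clearing price, it is binding.
At P = 7: Qd = 56 - 7·7 = 7 and Qs = 6·7 - 9 = 33.
Surplus = Qs - Qd = 26.
Government expenditure = surplus × support price = 26 × 7 = 182.

182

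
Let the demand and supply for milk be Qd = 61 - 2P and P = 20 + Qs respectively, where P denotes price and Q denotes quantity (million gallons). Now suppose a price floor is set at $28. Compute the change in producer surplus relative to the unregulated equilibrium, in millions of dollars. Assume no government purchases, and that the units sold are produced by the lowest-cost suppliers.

3

Rearranging supply gives Qs = P - 20. Without the control the market clears where 61 - 2P = P - 20, i.e. P* = 27 and Q* = 7.
Because the floor (28) lies above the market-clearing price, it is binding.
At P = 28: Qd = 61 - 2·28 = 5 and Qs = 28 - 20 = 8.
Producer surplus without the control is ½ · (27 - 20) · 7 = 24.5.
With the floor, 5 units are sold at 28. The supply price at Q = 5 is 25, so PS = ½ · [(28 - 20) + (28 - 25)] · 5 = 27.5.
Change in producer surplus = 27.5 - 24.5 = 3.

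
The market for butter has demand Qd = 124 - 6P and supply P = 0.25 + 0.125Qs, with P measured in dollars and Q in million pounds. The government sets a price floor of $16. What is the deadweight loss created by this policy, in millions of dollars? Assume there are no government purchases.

Rearranging supply gives Qs = 8P - 2. Without the control the market clears where 124 - 6P = 8P - 2, i.e. P* = 9 and Q* = 70.
Since 16 > 9, the floor is binding.
At P = 16: Qd = 124 - 6·16 = 28 and Qs = 8·16 - 2 = 126.
Quantity traded falls to 28. At Q = 28 the demand price is (124 - 28)/6 = 16 and the supply price is (2 + 28)/8 = 3.75.
Deadweight loss = ½ · (16 - 3.75) · (70 - 28) = ½ · 12.25 · 42 = 257.25.

257.25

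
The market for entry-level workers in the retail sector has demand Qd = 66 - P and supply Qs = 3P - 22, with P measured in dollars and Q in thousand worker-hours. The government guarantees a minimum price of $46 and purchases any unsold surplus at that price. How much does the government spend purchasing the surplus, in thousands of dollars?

4416

Equilibrium: 66 - P = 3P - 22, so 88 = 4P and P* = 22, Q* = 44.
Since 46 > 22, the floor is binding.
At P = 46: Qd = 66 - 46 = 20 and Qs = 3·46 - 22 = 116.
Surplus = Qs - Qd = 96.
Government expenditure = surplus × support price = 96 × 46 = 4416.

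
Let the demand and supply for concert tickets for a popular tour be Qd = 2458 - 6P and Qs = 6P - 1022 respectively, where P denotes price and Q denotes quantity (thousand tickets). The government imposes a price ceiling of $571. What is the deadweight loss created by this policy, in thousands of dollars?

Equilibrium: 2458 - 6P = 6P - 1022, so 3480 = 12P and P* = 290, Q* = 718.
The ceiling of 571 is above the equilibrium price 290, so it is not binding; the market clears at P* = 290, Q* = 718.
Since the control does not bind, no trades are prevented and deadweight loss is zero.

0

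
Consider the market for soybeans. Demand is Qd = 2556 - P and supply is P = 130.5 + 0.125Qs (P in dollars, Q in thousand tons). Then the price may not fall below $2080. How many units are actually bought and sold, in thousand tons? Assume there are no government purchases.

476

Rearranging supply gives Qs = 8P - 1044. Setting quantity demanded equal to quantity supplied, 2556 - P = 8P - 1044, gives P* = 400 and Q* = 2156.
Since 2080 > 400, the floor is binding.
At P = 2080: Qd = 2556 - 2080 = 476 and Qs = 8·2080 - 1044 = 15596.
The quantity actually transacted is the short side, demand: 476.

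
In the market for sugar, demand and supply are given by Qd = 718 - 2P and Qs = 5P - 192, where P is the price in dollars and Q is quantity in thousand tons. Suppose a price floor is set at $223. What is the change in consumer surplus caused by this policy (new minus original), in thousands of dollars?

-33945

Setting quantity demanded equal to quantity supplied, 718 - 2P = 5P - 192, gives P* = 130 and Q* = 458.
Since 223 > 130, the floor is binding.
At P = 223: Qd = 718 - 2·223 = 272 and Qs = 5·223 - 192 = 923.
Consumer surplus without the control is ½ · (359 - 130) · 458 = 52441.
With the floor, consumers buy 272 units at 223, so CS = ½ · (359 - 223) · 272 = 18496.
Change in consumer surplus = 18496 - 52441 = -33945.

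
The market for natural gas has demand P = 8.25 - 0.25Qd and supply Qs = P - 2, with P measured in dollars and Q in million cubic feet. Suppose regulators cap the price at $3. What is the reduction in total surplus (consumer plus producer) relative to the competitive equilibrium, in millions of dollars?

Rearranging demand gives Qd = 33 - 4P. In a free market, 33 - 4P = P - 2 gives the equilibrium P* = 7, Q* = 5.
The ceiling of 3 is below the equilibrium price 7, so it binds.
At P = 3: Qd = 33 - 4·3 = 21 and Qs = 3 - 2 = 1.
Quantity traded falls to 1. At Q = 1 the demand price is (33 - 1)/4 = 8 and the supply price is 2 + 1 = 3.
Deadweight loss = ½ · (8 - 3) · (5 - 1) = ½ · 5 · 4 = 10.

10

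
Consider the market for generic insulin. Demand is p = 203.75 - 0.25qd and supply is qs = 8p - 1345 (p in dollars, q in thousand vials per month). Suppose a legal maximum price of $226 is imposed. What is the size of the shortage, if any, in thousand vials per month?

0

Rearranging demand gives qd = 815 - 4p. Equilibrium: 815 - 4p = 8p - 1345, so 2160 = 12p and p* = 180, q* = 95.
The ceiling of 226 is above the equilibrium price 180, so it is not binding; the market clears at p* = 180, q* = 95.
Since the control does not bind, there is no shortage.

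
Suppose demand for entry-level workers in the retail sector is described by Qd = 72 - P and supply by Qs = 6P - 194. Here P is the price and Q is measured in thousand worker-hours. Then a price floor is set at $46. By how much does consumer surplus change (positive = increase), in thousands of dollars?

-240

Equilibrium: 72 - P = 6P - 194, so 266 = 7P and P* = 38, Q* = 34.
Because the floor (46) lies above the market-clearing price, it is binding.
At P = 46: Qd = 72 - 46 = 26 and Qs = 6·46 - 194 = 82.
Consumer surplus without the control is ½ · (72 - 38) · 34 = 578.
With the floor, consumers buy 26 units at 46, so CS = ½ · (72 - 46) · 26 = 338.
Change in consumer surplus = 338 - 578 = -240.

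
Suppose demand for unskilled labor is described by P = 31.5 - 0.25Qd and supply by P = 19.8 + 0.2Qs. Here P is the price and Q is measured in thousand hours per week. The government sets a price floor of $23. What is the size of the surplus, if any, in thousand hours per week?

0

Rearranging demand gives Qd = 126 - 4P; rearranging supply gives Qs = 5P - 99. Without the control the market clears where 126 - 4P = 5P - 99, i.e. P* = 25 and Q* = 26.
The floor of 23 is below the equilibrium price 25, so it is not binding; the market clears at P* = 25, Q* = 26.
Since the control does not bind, there is no surplus.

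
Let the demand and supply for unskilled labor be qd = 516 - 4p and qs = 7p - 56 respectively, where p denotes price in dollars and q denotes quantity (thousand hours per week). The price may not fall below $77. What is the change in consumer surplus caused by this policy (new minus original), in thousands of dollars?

-6450

Setting quantity demanded equal to quantity supplied, 516 - 4p = 7p - 56, gives p* = 52 and q* = 308.
The floor of 77 is above the equilibrium price 52, so it binds.
At p = 77: qd = 516 - 4·77 = 208 and qs = 7·77 - 56 = 483.
Consumer surplus without the control is ½ · (129 - 52) · 308 = 11858.
With the floor, consumers buy 208 units at 77, so CS = ½ · (129 - 77) · 208 = 5408.
Change in consumer surplus = 5408 - 11858 = -6450.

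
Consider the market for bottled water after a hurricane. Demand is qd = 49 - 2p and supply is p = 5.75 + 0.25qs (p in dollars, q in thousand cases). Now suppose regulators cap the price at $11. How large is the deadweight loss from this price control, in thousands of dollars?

6

Rearranging supply gives qs = 4p - 23. Equilibrium: 49 - 2p = 4p - 23, so 72 = 6p and p* = 12, q* = 25.
The ceiling of 11 is below the equilibrium price 12, so it binds.
At p = 11: qd = 49 - 2·11 = 27 and qs = 4·11 - 23 = 21.
Quantity traded falls to 21. At q = 21 the demand price is (49 - 21)/2 = 14 and the supply price is (23 + 21)/4 = 11.
Deadweight loss = ½ · (14 - 11) · (25 - 21) = ½ · 3 · 4 = 6.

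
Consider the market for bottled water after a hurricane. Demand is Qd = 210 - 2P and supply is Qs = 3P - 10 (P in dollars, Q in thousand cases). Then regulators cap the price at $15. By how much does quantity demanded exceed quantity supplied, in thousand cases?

Equilibrium: 210 - 2P = 3P - 10, so 220 = 5P and P* = 44, Q* = 122.
Because the ceiling (15) lies below the market-clearing price, it is binding.
At P = 15: Qd = 210 - 2·15 = 180 and Qs = 3·15 - 10 = 35.
Shortage = Qd - Qs = 180 - 35 = 145.

145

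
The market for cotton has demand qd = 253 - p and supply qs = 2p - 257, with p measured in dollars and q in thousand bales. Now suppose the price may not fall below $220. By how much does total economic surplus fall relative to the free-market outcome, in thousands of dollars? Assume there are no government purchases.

Setting quantity demanded equal to quantity supplied, 253 - p = 2p - 257, gives p* = 170 and q* = 83.
The floor of 220 is above the equilibrium price 170, so it binds.
At p = 220: qd = 253 - 220 = 33 and qs = 2·220 - 257 = 183.
Quantity traded falls to 33. At q = 33 the demand price is 253 - 33 = 220 and the supply price is (257 + 33)/2 = 145.
Deadweight loss = ½ · (220 - 145) · (83 - 33) = ½ · 75 · 50 = 1875.

1875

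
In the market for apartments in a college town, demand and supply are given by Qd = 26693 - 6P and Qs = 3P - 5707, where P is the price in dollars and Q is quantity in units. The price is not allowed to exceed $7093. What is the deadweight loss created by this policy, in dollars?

Setting quantity demanded equal to quantity supplied, 26693 - 6P = 3P - 5707, gives P* = 3600 and Q* = 5093.
Since 7093 is above P* = 3600, the ceiling does not bind and the free-market outcome prevails.
Since the control does not bind, no trades are prevented and deadweight loss is zero.

0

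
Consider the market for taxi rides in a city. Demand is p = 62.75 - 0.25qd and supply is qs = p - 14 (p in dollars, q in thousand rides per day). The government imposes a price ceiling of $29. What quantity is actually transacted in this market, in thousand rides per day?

Rearranging demand gives qd = 251 - 4p. In a free market, 251 - 4p = p - 14 gives the equilibrium p* = 53, q* = 39.
The ceiling of 29 is below the equilibrium price 53, so it binds.
At p = 29: qd = 251 - 4·29 = 135 and qs = 29 - 14 = 15.
The quantity actually transacted is the short side, supply: 15.

15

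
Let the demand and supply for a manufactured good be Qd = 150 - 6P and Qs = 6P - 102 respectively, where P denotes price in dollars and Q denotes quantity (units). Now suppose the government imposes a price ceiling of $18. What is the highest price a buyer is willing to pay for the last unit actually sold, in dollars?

24

Equilibrium: 150 - 6P = 6P - 102, so 252 = 12P and P* = 21, Q* = 24.
Because the ceiling (18) lies below the market-clearing price, it is binding.
At P = 18: Qd = 150 - 6·18 = 42 and Qs = 6·18 - 102 = 6.
Only 6 units reach the market. On the demand curve, the marginal buyer's willingness to pay at Q = 6 is (150 - 6)/6 = 24.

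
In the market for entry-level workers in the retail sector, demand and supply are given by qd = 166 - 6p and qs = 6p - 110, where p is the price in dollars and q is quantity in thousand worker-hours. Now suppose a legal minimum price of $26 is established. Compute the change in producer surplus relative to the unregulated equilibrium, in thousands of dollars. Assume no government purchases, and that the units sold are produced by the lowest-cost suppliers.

Equilibrium: 166 - 6p = 6p - 110, so 276 = 12p and p* = 23, q* = 28.
Since 26 > 23, the floor is binding.
At p = 26: qd = 166 - 6·26 = 10 and qs = 6·26 - 110 = 46.
Producer surplus without the control is ½ · (23 - 55/3) · 28 = 196/3.
With the floor, 10 units are sold at 26. The supply price at q = 10 is 20, so PS = ½ · [(26 - 55/3) + (26 - 20)] · 10 = 205/3.
Change in producer surplus = 205/3 - 196/3 = 3.

3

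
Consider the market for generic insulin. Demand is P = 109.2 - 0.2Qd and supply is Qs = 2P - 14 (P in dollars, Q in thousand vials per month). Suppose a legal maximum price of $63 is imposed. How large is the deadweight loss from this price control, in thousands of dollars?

Rearranging demand gives Qd = 546 - 5P. Without the control the market clears where 546 - 5P = 2P - 14, i.e. P* = 80 and Q* = 146.
Since 63 < 80, the ceiling is binding.
At P = 63: Qd = 546 - 5·63 = 231 and Qs = 2·63 - 14 = 112.
Quantity traded falls to 112. At Q = 112 the demand price is (546 - 112)/5 = 86.8 and the supply price is (14 + 112)/2 = 63.
Deadweight loss = ½ · (86.8 - 63) · (146 - 112) = ½ · 23.8 · 34 = 404.6.

404.6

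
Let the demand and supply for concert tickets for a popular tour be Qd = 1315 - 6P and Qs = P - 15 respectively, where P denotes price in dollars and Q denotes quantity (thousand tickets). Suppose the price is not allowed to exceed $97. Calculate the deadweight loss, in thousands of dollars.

5045.25

Setting quantity demanded equal to quantity supplied, 1315 - 6P = P - 15, gives P* = 190 and Q* = 175.
Since 97 < 190, the ceiling is binding.
At P = 97: Qd = 1315 - 6·97 = 733 and Qs = 97 - 15 = 82.
Quantity traded falls to 82. At Q = 82 the demand price is (1315 - 82)/6 = 205.5 and the supply price is 15 + 82 = 97.
Deadweight loss = ½ · (205.5 - 97) · (175 - 82) = ½ · 108.5 · 93 = 5045.25.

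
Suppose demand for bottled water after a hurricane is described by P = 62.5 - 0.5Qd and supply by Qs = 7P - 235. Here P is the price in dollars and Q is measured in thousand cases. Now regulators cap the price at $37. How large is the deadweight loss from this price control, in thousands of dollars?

Rearranging demand gives Qd = 125 - 2P. In a free market, 125 - 2P = 7P - 235 gives the equilibrium P* = 40, Q* = 45.
The ceiling of 37 is below the equilibrium price 40, so it binds.
At P = 37: Qd = 125 - 2·37 = 51 and Qs = 7·37 - 235 = 24.
Quantity traded falls to 24. At Q = 24 the demand price is (125 - 24)/2 = 50.5 and the supply price is (235 + 24)/7 = 37.
Deadweight loss = ½ · (50.5 - 37) · (45 - 24) = ½ · 13.5 · 21 = 141.75.

141.75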